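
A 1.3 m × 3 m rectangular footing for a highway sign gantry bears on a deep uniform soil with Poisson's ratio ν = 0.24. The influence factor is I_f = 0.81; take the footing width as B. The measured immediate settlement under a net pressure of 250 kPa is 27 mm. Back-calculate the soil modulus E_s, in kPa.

E_s ≈ 9190 kPa

S_e = q·B·(1−ν²)/E_s · I_f  ⇒  E_s = q·B·(1−ν²)·I_f / S_e.
E_s = 250 × 1.3 × 0.9424 × 0.81 / 0.027 = 9188 kPa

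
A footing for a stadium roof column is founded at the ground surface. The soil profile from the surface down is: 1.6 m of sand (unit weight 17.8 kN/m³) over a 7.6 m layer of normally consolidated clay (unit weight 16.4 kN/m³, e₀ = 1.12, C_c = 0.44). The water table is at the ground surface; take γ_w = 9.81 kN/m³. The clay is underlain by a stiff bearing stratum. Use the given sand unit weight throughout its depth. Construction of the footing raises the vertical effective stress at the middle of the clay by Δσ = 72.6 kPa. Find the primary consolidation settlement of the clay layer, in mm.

S_c ≈ 734 mm

Mid-depth of clay below the ground surface: z = 1.6 + 7.6/2 = 5.4 m.
Total vertical stress at mid-clay: σ_v = 17.8×1.6 + 16.4×3.8 = 90.8 kPa.
Pore pressure: u = 9.81×(5.4 − 0) = 52.974 kPa.
Initial effective stress: σ'_0 = σ_v − u = 90.8 − 52.974 = 37.826 kPa.
Final effective stress: σ'_f = σ'_0 + Δσ = 37.826 + 72.6 = 110.43 kPa.
Normally consolidated clay, so the full stress increment lies on the virgin compression line:
S_c = C_c·H/(1+e₀)·log₁₀(σ'_f/σ'_0) = 0.44×7.6/(1+1.12)×log₁₀(110.43/37.826)
    = 1.5774 × 0.4653 = 0.734 m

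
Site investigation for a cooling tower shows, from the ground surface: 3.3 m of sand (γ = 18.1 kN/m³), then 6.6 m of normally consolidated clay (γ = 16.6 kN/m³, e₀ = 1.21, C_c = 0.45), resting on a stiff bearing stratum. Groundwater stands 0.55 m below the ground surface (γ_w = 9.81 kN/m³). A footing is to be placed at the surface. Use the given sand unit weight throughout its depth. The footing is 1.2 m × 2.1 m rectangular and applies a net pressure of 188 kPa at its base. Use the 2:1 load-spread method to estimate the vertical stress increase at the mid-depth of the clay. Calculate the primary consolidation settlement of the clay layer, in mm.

Mid-depth of clay below the ground surface: z = 3.3 + 6.6/2 = 6.6 m.
Total vertical stress at mid-clay: σ_v = 18.1×3.3 + 16.6×3.3 = 114.51 kPa.
Pore pressure: u = 9.81×(6.6 − 0.55) = 59.351 kPa.
Initial effective stress: σ'_0 = σ_v − u = 114.51 − 59.351 = 55.159 kPa.
Stress increase at mid-clay by the 2:1 spreading method:
Δσ = qBL/((B+z)(L+z)) = 188×1.2×2.1/((1.2+6.6)(2.1+6.6)) = 6.9814 kPa
Final effective stress: σ'_f = σ'_0 + Δσ = 55.159 + 6.9814 = 62.14 kPa.
Normally consolidated clay, so the full stress increment lies on the virgin compression line:
S_c = C_c·H/(1+e₀)·log₁₀(σ'_f/σ'_0) = 0.45×6.6/(1+1.21)×log₁₀(62.14/55.159)
    = 1.3439 × 0.051755 = 0.06955 m

S_c ≈ 69.6 mm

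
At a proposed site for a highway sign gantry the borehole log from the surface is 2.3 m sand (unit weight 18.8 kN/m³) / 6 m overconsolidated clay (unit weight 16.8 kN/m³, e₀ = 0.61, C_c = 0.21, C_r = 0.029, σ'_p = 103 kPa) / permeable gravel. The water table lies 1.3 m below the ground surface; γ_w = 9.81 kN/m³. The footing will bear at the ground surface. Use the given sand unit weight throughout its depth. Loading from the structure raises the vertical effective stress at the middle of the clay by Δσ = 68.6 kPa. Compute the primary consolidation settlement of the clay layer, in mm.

S_c ≈ 90.3 mm

Mid-depth of clay below the ground surface: z = 2.3 + 6/2 = 5.3 m.
Total vertical stress at mid-clay: σ_v = 18.8×2.3 + 16.8×3 = 93.64 kPa.
Pore pressure: u = 9.81×(5.3 − 1.3) = 39.24 kPa.
Initial effective stress: σ'_0 = σ_v − u = 93.64 − 39.24 = 54.4 kPa.
Final effective stress: σ'_f = 54.4 + 68.6 = 123 kPa.
σ'_f = 123 > σ'_p = 103 kPa, so the stress path crosses the preconsolidation pressure — recompression up to σ'_p, then virgin compression beyond:
S_c = H/(1+e₀)·[C_r·log₁₀(σ'_p/σ'_0) + C_c·log₁₀(σ'_f/σ'_p)]
    = 6/1.61 × [0.029×log₁₀(103/54.4) + 0.21×log₁₀(123/103)]
    = 3.7267 × [0.0080399 + 0.016184] = 0.09028 m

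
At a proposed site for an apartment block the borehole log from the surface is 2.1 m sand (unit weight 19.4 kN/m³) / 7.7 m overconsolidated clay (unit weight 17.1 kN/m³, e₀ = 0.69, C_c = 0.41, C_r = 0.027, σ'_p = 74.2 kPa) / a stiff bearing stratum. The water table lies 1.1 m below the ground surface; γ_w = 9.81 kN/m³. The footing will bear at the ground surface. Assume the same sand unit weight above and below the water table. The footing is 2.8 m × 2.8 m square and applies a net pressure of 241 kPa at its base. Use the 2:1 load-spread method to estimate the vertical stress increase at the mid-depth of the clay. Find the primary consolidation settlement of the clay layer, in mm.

S_c ≈ 110 mm

Mid-depth of clay below the ground surface: z = 2.1 + 7.7/2 = 5.95 m.
Total vertical stress at mid-clay: σ_v = 19.4×2.1 + 17.1×3.85 = 106.58 kPa.
Pore pressure: u = 9.81×(5.95 − 1.1) = 47.578 kPa.
Initial effective stress: σ'_0 = σ_v − u = 106.58 − 47.578 = 59.002 kPa.
Stress increase at mid-clay by the 2:1 spreading method:
Δσ = qBL/((B+z)(L+z)) = 241×2.8×2.8/((2.8+5.95)(2.8+5.95)) = 24.678 kPa
Final effective stress: σ'_f = 59.002 + 24.678 = 83.68 kPa.
σ'_f = 83.68 > σ'_p = 74.2 kPa, so the stress path crosses the preconsolidation pressure — recompression up to σ'_p, then virgin compression beyond:
S_c = H/(1+e₀)·[C_r·log₁₀(σ'_p/σ'_0) + C_c·log₁₀(σ'_f/σ'_p)]
    = 7.7/1.69 × [0.027×log₁₀(74.2/59.002) + 0.41×log₁₀(83.68/74.2)]
    = 4.5562 × [0.0026875 + 0.021409] = 0.1098 m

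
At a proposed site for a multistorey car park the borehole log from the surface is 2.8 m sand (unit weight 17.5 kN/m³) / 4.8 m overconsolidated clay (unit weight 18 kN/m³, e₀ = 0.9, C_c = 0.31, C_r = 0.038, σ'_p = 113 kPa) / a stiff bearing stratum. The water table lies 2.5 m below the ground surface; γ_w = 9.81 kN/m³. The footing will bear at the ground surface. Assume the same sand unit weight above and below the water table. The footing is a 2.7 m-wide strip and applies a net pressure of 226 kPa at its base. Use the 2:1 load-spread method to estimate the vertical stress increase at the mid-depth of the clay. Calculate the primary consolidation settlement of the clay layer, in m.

S_c ≈ 0.103 m

Mid-depth of clay below the ground surface: z = 2.8 + 4.8/2 = 5.2 m.
Total vertical stress at mid-clay: σ_v = 17.5×2.8 + 18×2.4 = 92.2 kPa.
Pore pressure: u = 9.81×(5.2 − 2.5) = 26.487 kPa.
Initial effective stress: σ'_0 = σ_v − u = 92.2 − 26.487 = 65.713 kPa.
Stress increase at mid-clay by the 2:1 spreading method:
Δσ = qB/(B+z) = 226×2.7/(2.7+5.2) = 77.241 kPa
Final effective stress: σ'_f = 65.713 + 77.241 = 142.95 kPa.
σ'_f = 142.95 > σ'_p = 113 kPa, so the stress path crosses the preconsolidation pressure — recompression up to σ'_p, then virgin compression beyond:
S_c = H/(1+e₀)·[C_r·log₁₀(σ'_p/σ'_0) + C_c·log₁₀(σ'_f/σ'_p)]
    = 4.8/1.9 × [0.038×log₁₀(113/65.713) + 0.31×log₁₀(142.95/113)]
    = 2.5263 × [0.0089462 + 0.031653] = 0.1026 m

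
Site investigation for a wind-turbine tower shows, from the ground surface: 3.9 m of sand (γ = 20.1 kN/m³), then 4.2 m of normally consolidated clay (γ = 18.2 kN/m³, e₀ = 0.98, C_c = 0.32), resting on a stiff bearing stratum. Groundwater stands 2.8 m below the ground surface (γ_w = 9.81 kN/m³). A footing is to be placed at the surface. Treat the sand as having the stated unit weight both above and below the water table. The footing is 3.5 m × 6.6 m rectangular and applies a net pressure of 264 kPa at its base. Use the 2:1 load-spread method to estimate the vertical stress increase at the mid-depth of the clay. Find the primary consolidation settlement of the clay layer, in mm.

Mid-depth of clay below the ground surface: z = 3.9 + 4.2/2 = 6 m.
Total vertical stress at mid-clay: σ_v = 20.1×3.9 + 18.2×2.1 = 116.61 kPa.
Pore pressure: u = 9.81×(6 − 2.8) = 31.392 kPa.
Initial effective stress: σ'_0 = σ_v − u = 116.61 − 31.392 = 85.218 kPa.
Stress increase at mid-clay by the 2:1 spreading method:
Δσ = qBL/((B+z)(L+z)) = 264×3.5×6.6/((3.5+6)(6.6+6)) = 50.947 kPa
Final effective stress: σ'_f = σ'_0 + Δσ = 85.218 + 50.947 = 136.17 kPa.
Normally consolidated clay, so the full stress increment lies on the virgin compression line:
S_c = C_c·H/(1+e₀)·log₁₀(σ'_f/σ'_0) = 0.32×4.2/(1+0.98)×log₁₀(136.17/85.218)
    = 0.67879 × 0.20355 = 0.1382 m

S_c ≈ 138 mm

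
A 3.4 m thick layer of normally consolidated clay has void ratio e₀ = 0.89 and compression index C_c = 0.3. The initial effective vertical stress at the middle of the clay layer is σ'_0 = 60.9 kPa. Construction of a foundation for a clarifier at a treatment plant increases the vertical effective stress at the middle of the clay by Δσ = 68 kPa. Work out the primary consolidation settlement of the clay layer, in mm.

Final effective stress: σ'_f = σ'_0 + Δσ = 60.9 + 68 = 128.9 kPa.
Normally consolidated clay, so the full stress increment lies on the virgin compression line:
S_c = C_c·H/(1+e₀)·log₁₀(σ'_f/σ'_0) = 0.3×3.4/(1+0.89)×log₁₀(128.9/60.9)
    = 0.53968 × 0.32564 = 0.1757 m

S_c ≈ 176 mm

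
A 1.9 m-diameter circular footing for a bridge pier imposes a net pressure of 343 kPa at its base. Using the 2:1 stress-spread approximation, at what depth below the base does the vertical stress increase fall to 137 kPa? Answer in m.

z ≈ 1.11 m

2:1 spreading — at depth z the loaded area has grown by z in each plan dimension:
qD²/(D+z)² = Δσ_z ⇒ z = D(√(q/Δσ_z) − 1) = 1.9×(√(343/137) − 1) = 1.106 m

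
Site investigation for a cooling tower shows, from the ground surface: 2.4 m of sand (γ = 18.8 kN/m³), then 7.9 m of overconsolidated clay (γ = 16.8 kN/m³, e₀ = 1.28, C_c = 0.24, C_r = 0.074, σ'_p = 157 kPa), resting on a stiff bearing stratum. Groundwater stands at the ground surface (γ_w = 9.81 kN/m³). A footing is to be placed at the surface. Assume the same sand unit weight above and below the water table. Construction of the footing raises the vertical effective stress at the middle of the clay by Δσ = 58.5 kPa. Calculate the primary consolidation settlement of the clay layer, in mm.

S_c ≈ 87.3 mm

Mid-depth of clay below the ground surface: z = 2.4 + 7.9/2 = 6.35 m.
Total vertical stress at mid-clay: σ_v = 18.8×2.4 + 16.8×3.95 = 111.48 kPa.
Pore pressure: u = 9.81×(6.35 − 0) = 62.294 kPa.
Initial effective stress: σ'_0 = σ_v − u = 111.48 − 62.294 = 49.186 kPa.
Final effective stress: σ'_f = 49.186 + 58.5 = 107.69 kPa.
σ'_f = 107.69 ≤ σ'_p = 157 kPa, so the clay remains overconsolidated and only the recompression index applies:
S_c = C_r·H/(1+e₀)·log₁₀(σ'_f/σ'_0) = 0.074×7.9/2.28×log₁₀(107.69/49.186)
    = 0.2564 × 0.34033 = 0.08726 m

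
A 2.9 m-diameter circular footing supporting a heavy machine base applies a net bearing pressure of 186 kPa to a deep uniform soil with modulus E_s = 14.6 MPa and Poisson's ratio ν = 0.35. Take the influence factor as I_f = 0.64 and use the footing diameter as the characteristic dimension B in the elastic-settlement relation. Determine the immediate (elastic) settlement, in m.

Immediate (elastic) settlement: S_e = q·B·(1−ν²)/E_s · I_f.
E_s = 14.6 MPa = 14600 kPa.
S_e = 186 × 2.9 × (1 − 0.35²) / 14600 × 0.64
    = 186 × 2.9 × 0.8775 / 14600 × 0.64
    = 0.02075 m

S_e ≈ 0.0207 m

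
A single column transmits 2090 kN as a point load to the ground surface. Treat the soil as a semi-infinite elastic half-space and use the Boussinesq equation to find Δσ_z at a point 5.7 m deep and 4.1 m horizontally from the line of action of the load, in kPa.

Δσ_z ≈ 10.8 kPa

Boussinesq vertical stress below a point load on an elastic half-space:
Δσ_z = 3P/(2πz²) · [1 + (r/z)²]^(−5/2)
r/z = 4.1/5.7 = 0.7193; [1+(r/z)²]^(−5/2) = 0.35258.
Δσ_z = 3×2090/(2π×5.7²) × 0.35258 = 30.714 × 0.35258 = 10.83 kPa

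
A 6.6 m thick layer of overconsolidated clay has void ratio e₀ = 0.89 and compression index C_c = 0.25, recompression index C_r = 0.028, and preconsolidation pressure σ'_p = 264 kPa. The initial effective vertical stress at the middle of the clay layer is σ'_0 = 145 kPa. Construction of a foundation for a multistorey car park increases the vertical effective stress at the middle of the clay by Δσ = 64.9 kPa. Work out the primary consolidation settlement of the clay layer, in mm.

Final effective stress: σ'_f = 145 + 64.9 = 209.9 kPa.
σ'_f = 209.9 ≤ σ'_p = 264 kPa, so the clay remains overconsolidated and only the recompression index applies:
S_c = C_r·H/(1+e₀)·log₁₀(σ'_f/σ'_0) = 0.028×6.6/1.89×log₁₀(209.9/145)
    = 0.097779 × 0.16064 = 0.01571 m

S_c ≈ 15.7 mm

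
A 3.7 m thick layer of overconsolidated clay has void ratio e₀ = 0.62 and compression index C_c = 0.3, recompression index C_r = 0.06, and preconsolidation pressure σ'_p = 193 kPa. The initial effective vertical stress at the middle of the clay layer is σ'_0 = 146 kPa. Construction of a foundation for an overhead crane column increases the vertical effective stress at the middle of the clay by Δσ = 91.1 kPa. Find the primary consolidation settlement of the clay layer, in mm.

Final effective stress: σ'_f = 146 + 91.1 = 237.1 kPa.
σ'_f = 237.1 > σ'_p = 193 kPa, so the stress path crosses the preconsolidation pressure — recompression up to σ'_p, then virgin compression beyond:
S_c = H/(1+e₀)·[C_r·log₁₀(σ'_p/σ'_0) + C_c·log₁₀(σ'_f/σ'_p)]
    = 3.7/1.62 × [0.06×log₁₀(193/146) + 0.3×log₁₀(237.1/193)]
    = 2.284 × [0.0072723 + 0.026812] = 0.07785 m

S_c ≈ 77.8 mm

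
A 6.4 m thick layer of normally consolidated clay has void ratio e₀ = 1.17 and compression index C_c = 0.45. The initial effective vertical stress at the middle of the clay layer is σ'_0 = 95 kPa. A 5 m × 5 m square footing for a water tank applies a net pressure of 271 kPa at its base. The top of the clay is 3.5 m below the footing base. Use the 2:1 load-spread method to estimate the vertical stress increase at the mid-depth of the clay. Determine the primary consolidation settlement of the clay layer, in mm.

Mid-depth of clay below the footing base: z = 3.5 + 6.4/2 = 6.7 m.
Stress increase at mid-clay by the 2:1 spreading method:
Δσ = qBL/((B+z)(L+z)) = 271×5×5/((5+6.7)(5+6.7)) = 49.492 kPa
Final effective stress: σ'_f = σ'_0 + Δσ = 95 + 49.492 = 144.49 kPa.
Normally consolidated clay, so the full stress increment lies on the virgin compression line:
S_c = C_c·H/(1+e₀)·log₁₀(σ'_f/σ'_0) = 0.45×6.4/(1+1.17)×log₁₀(144.49/95)
    = 1.3272 × 0.18211 = 0.2417 m

S_c ≈ 242 mm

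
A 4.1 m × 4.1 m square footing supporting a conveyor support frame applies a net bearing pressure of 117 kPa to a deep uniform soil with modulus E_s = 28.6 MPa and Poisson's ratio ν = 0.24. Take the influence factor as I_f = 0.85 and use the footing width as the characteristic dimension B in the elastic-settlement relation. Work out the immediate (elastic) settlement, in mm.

S_e ≈ 13.4 mm

Immediate (elastic) settlement: S_e = q·B·(1−ν²)/E_s · I_f.
E_s = 28.6 MPa = 28600 kPa.
S_e = 117 × 4.1 × (1 − 0.24²) / 28600 × 0.85
    = 117 × 4.1 × 0.9424 / 28600 × 0.85
    = 0.01344 m = 13.44 mm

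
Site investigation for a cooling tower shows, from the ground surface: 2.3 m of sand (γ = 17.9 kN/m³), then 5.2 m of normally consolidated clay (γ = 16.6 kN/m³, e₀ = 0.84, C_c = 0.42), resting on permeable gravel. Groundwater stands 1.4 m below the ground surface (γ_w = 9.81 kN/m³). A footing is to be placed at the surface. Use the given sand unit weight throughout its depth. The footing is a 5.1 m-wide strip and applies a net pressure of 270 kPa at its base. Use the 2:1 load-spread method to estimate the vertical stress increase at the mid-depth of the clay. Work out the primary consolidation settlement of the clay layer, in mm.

Mid-depth of clay below the ground surface: z = 2.3 + 5.2/2 = 4.9 m.
Total vertical stress at mid-clay: σ_v = 17.9×2.3 + 16.6×2.6 = 84.33 kPa.
Pore pressure: u = 9.81×(4.9 − 1.4) = 34.335 kPa.
Initial effective stress: σ'_0 = σ_v − u = 84.33 − 34.335 = 49.995 kPa.
Stress increase at mid-clay by the 2:1 spreading method:
Δσ = qB/(B+z) = 270×5.1/(5.1+4.9) = 137.7 kPa
Final effective stress: σ'_f = σ'_0 + Δσ = 49.995 + 137.7 = 187.69 kPa.
Normally consolidated clay, so the full stress increment lies on the virgin compression line:
S_c = C_c·H/(1+e₀)·log₁₀(σ'_f/σ'_0) = 0.42×5.2/(1+0.84)×log₁₀(187.69/49.995)
    = 1.187 × 0.57451 = 0.6819 m

S_c ≈ 682 mm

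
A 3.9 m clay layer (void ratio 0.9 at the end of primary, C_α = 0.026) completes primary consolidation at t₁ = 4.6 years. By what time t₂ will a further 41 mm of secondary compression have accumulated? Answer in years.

S_s = C_α·H/(1+e_p)·log₁₀(t₂/t₁) ⇒ log₁₀(t₂/t₁) = S_s·(1+e_p)/(C_α·H).
log₁₀(t₂/t₁) = 0.041 × (1+0.9) / (0.026×3.9) = 0.7682
t₂ = t₁ × 10^0.7682 = 4.6 × 5.865 = 26.98 years

t₂ ≈ 27 years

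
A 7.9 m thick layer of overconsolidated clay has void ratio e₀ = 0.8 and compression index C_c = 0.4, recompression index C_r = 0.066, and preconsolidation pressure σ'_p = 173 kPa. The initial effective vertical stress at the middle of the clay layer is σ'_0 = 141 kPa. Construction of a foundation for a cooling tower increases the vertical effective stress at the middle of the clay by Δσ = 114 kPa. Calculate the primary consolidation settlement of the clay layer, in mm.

Final effective stress: σ'_f = 141 + 114 = 255 kPa.
σ'_f = 255 > σ'_p = 173 kPa, so the stress path crosses the preconsolidation pressure — recompression up to σ'_p, then virgin compression beyond:
S_c = H/(1+e₀)·[C_r·log₁₀(σ'_p/σ'_0) + C_c·log₁₀(σ'_f/σ'_p)]
    = 7.9/1.8 × [0.066×log₁₀(173/141) + 0.4×log₁₀(255/173)]
    = 4.3889 × [0.0058626 + 0.067398] = 0.3215 m

S_c ≈ 322 mm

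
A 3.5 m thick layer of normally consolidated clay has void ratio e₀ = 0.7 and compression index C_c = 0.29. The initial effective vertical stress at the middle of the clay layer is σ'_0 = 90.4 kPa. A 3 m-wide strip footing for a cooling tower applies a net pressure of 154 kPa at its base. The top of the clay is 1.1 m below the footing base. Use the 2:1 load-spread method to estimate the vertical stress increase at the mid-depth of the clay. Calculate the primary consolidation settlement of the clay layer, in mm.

S_c ≈ 163 mm

Mid-depth of clay below the footing base: z = 1.1 + 3.5/2 = 2.85 m.
Stress increase at mid-clay by the 2:1 spreading method:
Δσ = qB/(B+z) = 154×3/(3+2.85) = 78.974 kPa
Final effective stress: σ'_f = σ'_0 + Δσ = 90.4 + 78.974 = 169.37 kPa.
Normally consolidated clay, so the full stress increment lies on the virgin compression line:
S_c = C_c·H/(1+e₀)·log₁₀(σ'_f/σ'_0) = 0.29×3.5/(1+0.7)×log₁₀(169.37/90.4)
    = 0.59706 × 0.27267 = 0.1628 m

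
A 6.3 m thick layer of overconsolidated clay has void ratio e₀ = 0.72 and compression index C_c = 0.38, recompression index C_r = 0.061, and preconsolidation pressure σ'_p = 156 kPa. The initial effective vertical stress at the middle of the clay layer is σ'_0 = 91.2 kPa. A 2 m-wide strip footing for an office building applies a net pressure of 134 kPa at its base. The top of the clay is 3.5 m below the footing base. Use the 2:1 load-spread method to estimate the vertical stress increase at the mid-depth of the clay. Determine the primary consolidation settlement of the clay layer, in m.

S_c ≈ 0.0284 m

Mid-depth of clay below the footing base: z = 3.5 + 6.3/2 = 6.65 m.
Stress increase at mid-clay by the 2:1 spreading method:
Δσ = qB/(B+z) = 134×2/(2+6.65) = 30.983 kPa
Final effective stress: σ'_f = 91.2 + 30.983 = 122.18 kPa.
σ'_f = 122.18 ≤ σ'_p = 156 kPa, so the clay remains overconsolidated and only the recompression index applies:
S_c = C_r·H/(1+e₀)·log₁₀(σ'_f/σ'_0) = 0.061×6.3/1.72×log₁₀(122.18/91.2)
    = 0.22343 × 0.12701 = 0.02838 m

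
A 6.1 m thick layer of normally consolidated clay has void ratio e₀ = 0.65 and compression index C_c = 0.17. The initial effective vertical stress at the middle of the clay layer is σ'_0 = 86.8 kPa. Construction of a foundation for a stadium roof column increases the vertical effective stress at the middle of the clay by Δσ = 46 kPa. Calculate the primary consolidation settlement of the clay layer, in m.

S_c ≈ 0.116 m

Final effective stress: σ'_f = σ'_0 + Δσ = 86.8 + 46 = 132.8 kPa.
Normally consolidated clay, so the full stress increment lies on the virgin compression line:
S_c = C_c·H/(1+e₀)·log₁₀(σ'_f/σ'_0) = 0.17×6.1/(1+0.65)×log₁₀(132.8/86.8)
    = 0.62848 × 0.18468 = 0.1161 m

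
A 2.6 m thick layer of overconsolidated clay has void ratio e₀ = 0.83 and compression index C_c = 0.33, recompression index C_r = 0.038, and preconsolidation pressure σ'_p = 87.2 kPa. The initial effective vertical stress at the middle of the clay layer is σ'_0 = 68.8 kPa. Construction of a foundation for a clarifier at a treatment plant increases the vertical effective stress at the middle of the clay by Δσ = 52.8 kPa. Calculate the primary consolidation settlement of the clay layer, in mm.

Final effective stress: σ'_f = 68.8 + 52.8 = 121.6 kPa.
σ'_f = 121.6 > σ'_p = 87.2 kPa, so the stress path crosses the preconsolidation pressure — recompression up to σ'_p, then virgin compression beyond:
S_c = H/(1+e₀)·[C_r·log₁₀(σ'_p/σ'_0) + C_c·log₁₀(σ'_f/σ'_p)]
    = 2.6/1.83 × [0.038×log₁₀(87.2/68.8) + 0.33×log₁₀(121.6/87.2)]
    = 1.4208 × [0.0039113 + 0.047658] = 0.07327 m

S_c ≈ 73.3 mm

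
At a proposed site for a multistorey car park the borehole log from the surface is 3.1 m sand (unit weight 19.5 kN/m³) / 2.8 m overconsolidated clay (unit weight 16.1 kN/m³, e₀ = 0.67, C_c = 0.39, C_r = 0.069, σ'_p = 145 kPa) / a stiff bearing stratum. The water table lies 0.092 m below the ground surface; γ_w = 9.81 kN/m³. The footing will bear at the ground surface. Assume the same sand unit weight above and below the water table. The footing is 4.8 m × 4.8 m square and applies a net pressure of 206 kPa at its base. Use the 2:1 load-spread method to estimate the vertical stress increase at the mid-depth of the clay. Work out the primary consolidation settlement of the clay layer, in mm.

S_c ≈ 43.6 mm

Mid-depth of clay below the ground surface: z = 3.1 + 2.8/2 = 4.5 m.
Total vertical stress at mid-clay: σ_v = 19.5×3.1 + 16.1×1.4 = 82.99 kPa.
Pore pressure: u = 9.81×(4.5 − 0.092) = 43.242 kPa.
Initial effective stress: σ'_0 = σ_v − u = 82.99 − 43.242 = 39.748 kPa.
Stress increase at mid-clay by the 2:1 spreading method:
Δσ = qBL/((B+z)(L+z)) = 206×4.8×4.8/((4.8+4.5)(4.8+4.5)) = 54.876 kPa
Final effective stress: σ'_f = 39.748 + 54.876 = 94.624 kPa.
σ'_f = 94.624 ≤ σ'_p = 145 kPa, so the clay remains overconsolidated and only the recompression index applies:
S_c = C_r·H/(1+e₀)·log₁₀(σ'_f/σ'_0) = 0.069×2.8/1.67×log₁₀(94.624/39.748)
    = 0.11569 × 0.37669 = 0.04358 m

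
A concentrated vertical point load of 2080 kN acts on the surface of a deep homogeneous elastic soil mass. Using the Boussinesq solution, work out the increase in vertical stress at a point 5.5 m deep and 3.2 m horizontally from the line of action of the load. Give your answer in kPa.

Boussinesq vertical stress below a point load on an elastic half-space:
Δσ_z = 3P/(2πz²) · [1 + (r/z)²]^(−5/2)
r/z = 3.2/5.5 = 0.58182; [1+(r/z)²]^(−5/2) = 0.48244.
Δσ_z = 3×2080/(2π×5.5²) × 0.48244 = 32.831 × 0.48244 = 15.84 kPa

Δσ_z ≈ 15.8 kPa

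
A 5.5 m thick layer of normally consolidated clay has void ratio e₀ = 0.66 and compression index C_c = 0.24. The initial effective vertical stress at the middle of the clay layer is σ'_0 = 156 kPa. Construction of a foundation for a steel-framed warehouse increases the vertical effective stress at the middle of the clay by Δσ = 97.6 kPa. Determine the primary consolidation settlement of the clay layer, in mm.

Final effective stress: σ'_f = σ'_0 + Δσ = 156 + 97.6 = 253.6 kPa.
Normally consolidated clay, so the full stress increment lies on the virgin compression line:
S_c = C_c·H/(1+e₀)·log₁₀(σ'_f/σ'_0) = 0.24×5.5/(1+0.66)×log₁₀(253.6/156)
    = 0.79518 × 0.21102 = 0.1678 m

S_c ≈ 168 mm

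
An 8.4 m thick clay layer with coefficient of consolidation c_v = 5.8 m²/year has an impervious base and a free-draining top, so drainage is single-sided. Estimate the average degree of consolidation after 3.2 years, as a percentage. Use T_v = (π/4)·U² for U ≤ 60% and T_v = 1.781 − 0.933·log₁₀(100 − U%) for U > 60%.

U ≈ 57.9 %

Drainage path length: H_d = H = 8.4 m (single drainage).
T_v = c_v·t/H_d² = 5.8×3.2/8.4² = 0.26304.
T_v = 0.26304 corresponds to the U ≤ 60% branch:
U = √(4T_v/π) = 0.5787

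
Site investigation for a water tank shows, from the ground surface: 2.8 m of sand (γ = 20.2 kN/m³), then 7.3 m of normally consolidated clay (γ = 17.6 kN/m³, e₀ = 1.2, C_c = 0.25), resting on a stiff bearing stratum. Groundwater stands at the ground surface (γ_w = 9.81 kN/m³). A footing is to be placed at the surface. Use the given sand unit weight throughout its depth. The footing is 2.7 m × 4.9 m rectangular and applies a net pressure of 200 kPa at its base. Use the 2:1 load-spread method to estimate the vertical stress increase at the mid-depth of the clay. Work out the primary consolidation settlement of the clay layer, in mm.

Mid-depth of clay below the ground surface: z = 2.8 + 7.3/2 = 6.45 m.
Total vertical stress at mid-clay: σ_v = 20.2×2.8 + 17.6×3.65 = 120.8 kPa.
Pore pressure: u = 9.81×(6.45 − 0) = 63.275 kPa.
Initial effective stress: σ'_0 = σ_v − u = 120.8 − 63.275 = 57.525 kPa.
Stress increase at mid-clay by the 2:1 spreading method:
Δσ = qBL/((B+z)(L+z)) = 200×2.7×4.9/((2.7+6.45)(4.9+6.45)) = 25.478 kPa
Final effective stress: σ'_f = σ'_0 + Δσ = 57.525 + 25.478 = 83.003 kPa.
Normally consolidated clay, so the full stress increment lies on the virgin compression line:
S_c = C_c·H/(1+e₀)·log₁₀(σ'_f/σ'_0) = 0.25×7.3/(1+1.2)×log₁₀(83.003/57.525)
    = 0.82955 × 0.15924 = 0.1321 m

S_c ≈ 132 mm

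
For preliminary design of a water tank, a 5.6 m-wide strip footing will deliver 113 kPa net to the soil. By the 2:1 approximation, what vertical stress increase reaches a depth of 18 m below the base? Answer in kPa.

Δσ_z ≈ 26.8 kPa

By the 2:1 method the load spreads at 1 horizontal : 2 vertical, so at depth z the loaded area has grown by z in each plan dimension:
Δσ = qB/(B+z) = 113×5.6/(5.6+18) = 26.814 kPa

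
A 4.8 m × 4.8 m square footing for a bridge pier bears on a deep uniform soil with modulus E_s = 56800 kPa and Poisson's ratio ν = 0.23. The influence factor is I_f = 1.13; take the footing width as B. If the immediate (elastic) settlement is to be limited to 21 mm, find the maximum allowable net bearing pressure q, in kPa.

S_e = q·B·(1−ν²)/E_s · I_f  ⇒  q = S_e·E_s / (B·(1−ν²)·I_f).
q = 0.021 × 56800 / (4.8 × 0.9471 × 1.13) = 232.2 kPa

q ≈ 232 kPa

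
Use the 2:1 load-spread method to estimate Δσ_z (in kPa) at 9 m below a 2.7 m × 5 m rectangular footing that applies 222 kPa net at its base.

Δσ_z ≈ 18.3 kPa

By the 2:1 method the load spreads at 1 horizontal : 2 vertical, so at depth z the loaded area has grown by z in each plan dimension:
Δσ = qBL/((B+z)(L+z)) = 222×2.7×5/((2.7+9)(5+9)) = 18.297 kPa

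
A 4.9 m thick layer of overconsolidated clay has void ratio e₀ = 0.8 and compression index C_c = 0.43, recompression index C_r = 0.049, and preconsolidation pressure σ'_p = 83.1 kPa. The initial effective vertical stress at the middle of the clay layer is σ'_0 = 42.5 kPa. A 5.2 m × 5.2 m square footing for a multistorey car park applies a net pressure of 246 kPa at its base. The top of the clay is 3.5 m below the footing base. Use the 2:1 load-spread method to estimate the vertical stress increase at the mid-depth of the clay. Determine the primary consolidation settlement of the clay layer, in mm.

Mid-depth of clay below the footing base: z = 3.5 + 4.9/2 = 5.95 m.
Stress increase at mid-clay by the 2:1 spreading method:
Δσ = qBL/((B+z)(L+z)) = 246×5.2×5.2/((5.2+5.95)(5.2+5.95)) = 53.505 kPa
Final effective stress: σ'_f = 42.5 + 53.505 = 96.005 kPa.
σ'_f = 96.005 > σ'_p = 83.1 kPa, so the stress path crosses the preconsolidation pressure — recompression up to σ'_p, then virgin compression beyond:
S_c = H/(1+e₀)·[C_r·log₁₀(σ'_p/σ'_0) + C_c·log₁₀(σ'_f/σ'_p)]
    = 4.9/1.8 × [0.049×log₁₀(83.1/42.5) + 0.43×log₁₀(96.005/83.1)]
    = 2.7222 × [0.014269 + 0.026958] = 0.1122 m

S_c ≈ 112 mm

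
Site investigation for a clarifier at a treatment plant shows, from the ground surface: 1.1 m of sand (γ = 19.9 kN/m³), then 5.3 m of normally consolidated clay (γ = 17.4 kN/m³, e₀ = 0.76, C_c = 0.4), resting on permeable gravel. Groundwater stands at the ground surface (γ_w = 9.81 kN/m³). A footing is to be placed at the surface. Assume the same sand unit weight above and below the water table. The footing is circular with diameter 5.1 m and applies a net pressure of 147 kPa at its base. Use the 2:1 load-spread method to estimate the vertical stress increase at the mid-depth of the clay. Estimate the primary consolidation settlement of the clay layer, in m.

S_c ≈ 0.493 m

Mid-depth of clay below the ground surface: z = 1.1 + 5.3/2 = 3.75 m.
Total vertical stress at mid-clay: σ_v = 19.9×1.1 + 17.4×2.65 = 68 kPa.
Pore pressure: u = 9.81×(3.75 − 0) = 36.788 kPa.
Initial effective stress: σ'_0 = σ_v − u = 68 − 36.788 = 31.212 kPa.
Stress increase at mid-clay by the 2:1 spreading method:
Δσ ≈ qD²/(D+z)² = 147×5.1²/(5.1+3.75)² = 48.817 kPa
Final effective stress: σ'_f = σ'_0 + Δσ = 31.212 + 48.817 = 80.029 kPa.
Normally consolidated clay, so the full stress increment lies on the virgin compression line:
S_c = C_c·H/(1+e₀)·log₁₀(σ'_f/σ'_0) = 0.4×5.3/(1+0.76)×log₁₀(80.029/31.212)
    = 1.2045 × 0.40893 = 0.4926 m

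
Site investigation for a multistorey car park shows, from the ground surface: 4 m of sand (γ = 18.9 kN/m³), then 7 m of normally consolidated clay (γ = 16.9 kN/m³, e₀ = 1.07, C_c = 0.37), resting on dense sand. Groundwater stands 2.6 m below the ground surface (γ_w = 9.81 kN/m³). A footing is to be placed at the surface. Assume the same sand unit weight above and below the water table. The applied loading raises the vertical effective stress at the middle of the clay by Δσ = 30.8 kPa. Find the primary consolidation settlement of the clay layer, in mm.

Mid-depth of clay below the ground surface: z = 4 + 7/2 = 7.5 m.
Total vertical stress at mid-clay: σ_v = 18.9×4 + 16.9×3.5 = 134.75 kPa.
Pore pressure: u = 9.81×(7.5 − 2.6) = 48.069 kPa.
Initial effective stress: σ'_0 = σ_v − u = 134.75 − 48.069 = 86.681 kPa.
Final effective stress: σ'_f = σ'_0 + Δσ = 86.681 + 30.8 = 117.48 kPa.
Normally consolidated clay, so the full stress increment lies on the virgin compression line:
S_c = C_c·H/(1+e₀)·log₁₀(σ'_f/σ'_0) = 0.37×7/(1+1.07)×log₁₀(117.48/86.681)
    = 1.2512 × 0.13204 = 0.1652 m

S_c ≈ 165 mm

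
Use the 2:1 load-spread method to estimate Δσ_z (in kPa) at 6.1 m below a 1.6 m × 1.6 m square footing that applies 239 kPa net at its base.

By the 2:1 method the load spreads at 1 horizontal : 2 vertical, so at depth z the loaded area has grown by z in each plan dimension:
Δσ = qBL/((B+z)(L+z)) = 239×1.6×1.6/((1.6+6.1)(1.6+6.1)) = 10.319 kPa

Δσ_z ≈ 10.3 kPa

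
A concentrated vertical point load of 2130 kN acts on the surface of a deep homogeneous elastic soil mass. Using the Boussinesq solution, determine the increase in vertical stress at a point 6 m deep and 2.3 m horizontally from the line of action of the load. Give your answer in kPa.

Boussinesq vertical stress below a point load on an elastic half-space:
Δσ_z = 3P/(2πz²) · [1 + (r/z)²]^(−5/2)
r/z = 2.3/6 = 0.38333; [1+(r/z)²]^(−5/2) = 0.70981.
Δσ_z = 3×2130/(2π×6²) × 0.70981 = 28.25 × 0.70981 = 20.05 kPa

Δσ_z ≈ 20.1 kPa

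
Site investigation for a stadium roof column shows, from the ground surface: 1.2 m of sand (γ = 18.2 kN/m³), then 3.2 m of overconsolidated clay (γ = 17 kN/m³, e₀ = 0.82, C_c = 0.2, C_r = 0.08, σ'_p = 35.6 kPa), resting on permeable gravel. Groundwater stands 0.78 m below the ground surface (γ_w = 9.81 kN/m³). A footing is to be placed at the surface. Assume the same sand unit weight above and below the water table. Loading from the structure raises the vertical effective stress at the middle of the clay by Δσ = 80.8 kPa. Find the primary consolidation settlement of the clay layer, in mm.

Mid-depth of clay below the ground surface: z = 1.2 + 3.2/2 = 2.8 m.
Total vertical stress at mid-clay: σ_v = 18.2×1.2 + 17×1.6 = 49.04 kPa.
Pore pressure: u = 9.81×(2.8 − 0.78) = 19.816 kPa.
Initial effective stress: σ'_0 = σ_v − u = 49.04 − 19.816 = 29.224 kPa.
Final effective stress: σ'_f = 29.224 + 80.8 = 110.02 kPa.
σ'_f = 110.02 > σ'_p = 35.6 kPa, so the stress path crosses the preconsolidation pressure — recompression up to σ'_p, then virgin compression beyond:
S_c = H/(1+e₀)·[C_r·log₁₀(σ'_p/σ'_0) + C_c·log₁₀(σ'_f/σ'_p)]
    = 3.2/1.82 × [0.08×log₁₀(35.6/29.224) + 0.2×log₁₀(110.02/35.6)]
    = 1.7582 × [0.0068568 + 0.098004] = 0.1844 m

S_c ≈ 184 mm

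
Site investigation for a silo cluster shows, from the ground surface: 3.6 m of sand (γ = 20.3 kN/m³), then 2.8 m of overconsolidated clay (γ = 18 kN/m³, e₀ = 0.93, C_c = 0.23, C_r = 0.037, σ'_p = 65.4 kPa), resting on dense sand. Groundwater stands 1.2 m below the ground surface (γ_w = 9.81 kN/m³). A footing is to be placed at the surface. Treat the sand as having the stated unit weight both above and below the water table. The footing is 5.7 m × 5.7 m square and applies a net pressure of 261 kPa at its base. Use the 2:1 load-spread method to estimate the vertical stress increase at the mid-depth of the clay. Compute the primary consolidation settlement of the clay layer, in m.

S_c ≈ 0.107 m

Mid-depth of clay below the ground surface: z = 3.6 + 2.8/2 = 5 m.
Total vertical stress at mid-clay: σ_v = 20.3×3.6 + 18×1.4 = 98.28 kPa.
Pore pressure: u = 9.81×(5 − 1.2) = 37.278 kPa.
Initial effective stress: σ'_0 = σ_v − u = 98.28 − 37.278 = 61.002 kPa.
Stress increase at mid-clay by the 2:1 spreading method:
Δσ = qBL/((B+z)(L+z)) = 261×5.7×5.7/((5.7+5)(5.7+5)) = 74.067 kPa
Final effective stress: σ'_f = 61.002 + 74.067 = 135.07 kPa.
σ'_f = 135.07 > σ'_p = 65.4 kPa, so the stress path crosses the preconsolidation pressure — recompression up to σ'_p, then virgin compression beyond:
S_c = H/(1+e₀)·[C_r·log₁₀(σ'_p/σ'_0) + C_c·log₁₀(σ'_f/σ'_p)]
    = 2.8/1.93 × [0.037×log₁₀(65.4/61.002) + 0.23×log₁₀(135.07/65.4)]
    = 1.4508 × [0.0011186 + 0.072446] = 0.1067 m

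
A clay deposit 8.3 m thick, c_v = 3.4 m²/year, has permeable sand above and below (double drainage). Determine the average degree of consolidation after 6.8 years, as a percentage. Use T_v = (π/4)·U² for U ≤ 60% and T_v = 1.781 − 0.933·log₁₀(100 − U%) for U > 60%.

U ≈ 97 %

Drainage path length: H_d = H/2 = 4.15 m (double drainage).
T_v = c_v·t/H_d² = 3.4×6.8/4.15² = 1.3424.
T_v = 1.3424 corresponds to the U > 60% branch:
U = 1 − 10^((1.781 − T_v)/0.933)/100 = 0.9705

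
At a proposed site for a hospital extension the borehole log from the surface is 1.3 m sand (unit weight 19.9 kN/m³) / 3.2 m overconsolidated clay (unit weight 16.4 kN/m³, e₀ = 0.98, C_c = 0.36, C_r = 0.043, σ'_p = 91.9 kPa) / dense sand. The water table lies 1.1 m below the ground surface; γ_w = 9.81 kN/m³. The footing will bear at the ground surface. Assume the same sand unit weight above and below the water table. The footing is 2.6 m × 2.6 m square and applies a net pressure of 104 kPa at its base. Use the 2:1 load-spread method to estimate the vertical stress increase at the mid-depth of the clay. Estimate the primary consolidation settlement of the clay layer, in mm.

S_c ≈ 15.6 mm

Mid-depth of clay below the ground surface: z = 1.3 + 3.2/2 = 2.9 m.
Total vertical stress at mid-clay: σ_v = 19.9×1.3 + 16.4×1.6 = 52.11 kPa.
Pore pressure: u = 9.81×(2.9 − 1.1) = 17.658 kPa.
Initial effective stress: σ'_0 = σ_v − u = 52.11 − 17.658 = 34.452 kPa.
Stress increase at mid-clay by the 2:1 spreading method:
Δσ = qBL/((B+z)(L+z)) = 104×2.6×2.6/((2.6+2.9)(2.6+2.9)) = 23.241 kPa
Final effective stress: σ'_f = 34.452 + 23.241 = 57.693 kPa.
σ'_f = 57.693 ≤ σ'_p = 91.9 kPa, so the clay remains overconsolidated and only the recompression index applies:
S_c = C_r·H/(1+e₀)·log₁₀(σ'_f/σ'_0) = 0.043×3.2/1.98×log₁₀(57.693/34.452)
    = 0.069497 × 0.22391 = 0.01556 m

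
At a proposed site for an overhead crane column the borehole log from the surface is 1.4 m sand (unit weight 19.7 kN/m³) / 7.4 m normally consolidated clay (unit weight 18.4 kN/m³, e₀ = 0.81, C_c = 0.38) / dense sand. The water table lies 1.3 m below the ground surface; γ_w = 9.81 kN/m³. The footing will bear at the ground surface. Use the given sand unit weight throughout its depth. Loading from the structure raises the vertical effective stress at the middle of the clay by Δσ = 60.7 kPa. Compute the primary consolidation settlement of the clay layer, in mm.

Mid-depth of clay below the ground surface: z = 1.4 + 7.4/2 = 5.1 m.
Total vertical stress at mid-clay: σ_v = 19.7×1.4 + 18.4×3.7 = 95.66 kPa.
Pore pressure: u = 9.81×(5.1 − 1.3) = 37.278 kPa.
Initial effective stress: σ'_0 = σ_v − u = 95.66 − 37.278 = 58.382 kPa.
Final effective stress: σ'_f = σ'_0 + Δσ = 58.382 + 60.7 = 119.08 kPa.
Normally consolidated clay, so the full stress increment lies on the virgin compression line:
S_c = C_c·H/(1+e₀)·log₁₀(σ'_f/σ'_0) = 0.38×7.4/(1+0.81)×log₁₀(119.08/58.382)
    = 1.5536 × 0.30956 = 0.4809 m

S_c ≈ 481 mm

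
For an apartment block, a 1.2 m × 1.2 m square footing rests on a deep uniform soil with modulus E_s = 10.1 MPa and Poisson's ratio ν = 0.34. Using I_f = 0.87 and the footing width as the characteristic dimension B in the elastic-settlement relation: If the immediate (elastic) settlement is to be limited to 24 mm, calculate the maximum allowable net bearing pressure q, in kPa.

q ≈ 263 kPa

E_s = 10.1 MPa = 10100 kPa.
S_e = q·B·(1−ν²)/E_s · I_f  ⇒  q = S_e·E_s / (B·(1−ν²)·I_f).
q = 0.024 × 10100 / (1.2 × 0.8844 × 0.87) = 262.5 kPa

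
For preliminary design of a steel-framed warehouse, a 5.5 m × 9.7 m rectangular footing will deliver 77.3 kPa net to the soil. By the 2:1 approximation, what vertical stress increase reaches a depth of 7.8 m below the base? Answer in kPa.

By the 2:1 method the load spreads at 1 horizontal : 2 vertical, so at depth z the loaded area has grown by z in each plan dimension:
Δσ = qBL/((B+z)(L+z)) = 77.3×5.5×9.7/((5.5+7.8)(9.7+7.8)) = 17.718 kPa

Δσ_z ≈ 17.7 kPa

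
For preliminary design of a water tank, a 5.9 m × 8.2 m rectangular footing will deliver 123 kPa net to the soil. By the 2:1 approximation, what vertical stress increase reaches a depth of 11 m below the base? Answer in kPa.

By the 2:1 method the load spreads at 1 horizontal : 2 vertical, so at depth z the loaded area has grown by z in each plan dimension:
Δσ = qBL/((B+z)(L+z)) = 123×5.9×8.2/((5.9+11)(8.2+11)) = 18.339 kPa

Δσ_z ≈ 18.3 kPa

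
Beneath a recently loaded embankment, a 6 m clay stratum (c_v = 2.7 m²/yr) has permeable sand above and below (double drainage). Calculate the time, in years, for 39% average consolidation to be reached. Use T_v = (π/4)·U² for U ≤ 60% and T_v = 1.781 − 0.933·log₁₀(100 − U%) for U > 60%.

t ≈ 0.398 years

Drainage path length: H_d = H/2 = 3 m (double drainage).
U ≤ 60%: T_v = (π/4)·U² = (π/4)×0.39² = 0.11946.
t = T_v·H_d²/c_v = 0.11946×3²/2.7 = 0.3982 years.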